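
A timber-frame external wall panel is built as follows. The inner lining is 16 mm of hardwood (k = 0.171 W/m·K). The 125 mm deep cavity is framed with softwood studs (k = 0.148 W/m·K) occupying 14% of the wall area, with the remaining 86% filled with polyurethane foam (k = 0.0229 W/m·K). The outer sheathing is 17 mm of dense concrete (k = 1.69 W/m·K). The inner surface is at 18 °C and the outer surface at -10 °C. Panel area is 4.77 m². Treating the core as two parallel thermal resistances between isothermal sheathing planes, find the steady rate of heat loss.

Sheathing layers in series; stud and cavity paths in parallel between them.
R_inner = 0.016/(0.171×4.77) = 0.01962 K/W
R_stud  = 0.125/(0.148×0.14×4.77) = 1.265 K/W
R_cav   = 0.125/(0.0229×0.86×4.77) = 1.331 K/W
1/R_core = 1/R_stud + 1/R_cav → R_core = 0.6484 K/W
R_outer = 0.017/(1.69×4.77) = 0.002109 K/W
R_total = 0.6701 K/W
Q = ΔT/R_total = 28/0.6701

Q ≈ 41.8 W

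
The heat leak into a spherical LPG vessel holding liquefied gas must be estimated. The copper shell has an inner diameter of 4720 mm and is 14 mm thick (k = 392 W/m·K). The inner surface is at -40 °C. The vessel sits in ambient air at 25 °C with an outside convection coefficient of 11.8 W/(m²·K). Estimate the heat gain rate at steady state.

Q ≈ 54300 W

For a spherical shell R = (1/r₁ − 1/r₂)/(4πk); film R = 1/(h·4πr²). In series:
R_copper shell = (1/2.36 − 1/2.374)/(4π×392) = 5.073×10^-7 K/W
R_outer film = 1/(h·4πr_o²) = 1/(11.8×4π×2.374²) = 0.001197 K/W
R_total = 0.001197 K/W
Q = ΔT/R_total = 65/0.001197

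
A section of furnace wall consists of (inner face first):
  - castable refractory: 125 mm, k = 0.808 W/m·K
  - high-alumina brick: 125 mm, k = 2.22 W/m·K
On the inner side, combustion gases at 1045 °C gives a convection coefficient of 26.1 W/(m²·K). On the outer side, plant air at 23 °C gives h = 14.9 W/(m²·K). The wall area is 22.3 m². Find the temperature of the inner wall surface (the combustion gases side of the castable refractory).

Model the wall as resistances in series:
R_inner film = 1/(h_i·A) = 1/(26.1×22.3) = 0.001718 K/W
R_castable refractory = L/(kA) = 0.125/(0.808×22.3) = 0.006937 K/W
R_high-alumina brick = L/(kA) = 0.125/(2.22×22.3) = 0.002525 K/W
R_outer film = 1/(h_o·A) = 1/(14.9×22.3) = 0.00301 K/W
R_total = 0.01419 K/W;  Q = ΔT/R_total = 1022/0.01419 = 72020 W
T_interface = T_inner − Q·ΣR(inner→interface) = 1045 − 72000×0.001718

T ≈ 921 °C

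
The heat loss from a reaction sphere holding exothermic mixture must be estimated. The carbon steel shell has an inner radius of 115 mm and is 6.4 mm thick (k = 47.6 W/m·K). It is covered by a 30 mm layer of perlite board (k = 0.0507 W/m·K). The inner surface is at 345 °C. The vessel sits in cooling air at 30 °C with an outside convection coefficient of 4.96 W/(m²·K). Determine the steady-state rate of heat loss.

Q ≈ 96.5 W

Radial (spherical) resistances in series:
R_carbon steel shell = (1/0.115 − 1/0.1214)/(4π×47.6) = 7.664×10^-4 K/W
R_perlite board = (1/0.1214 − 1/0.1514)/(4π×0.0507) = 2.562 K/W
R_outer film = 1/(h·4πr_o²) = 1/(4.96×4π×0.1514²) = 0.6999 K/W
R_total = 3.263 K/W
Q = ΔT/R_total = 315/3.263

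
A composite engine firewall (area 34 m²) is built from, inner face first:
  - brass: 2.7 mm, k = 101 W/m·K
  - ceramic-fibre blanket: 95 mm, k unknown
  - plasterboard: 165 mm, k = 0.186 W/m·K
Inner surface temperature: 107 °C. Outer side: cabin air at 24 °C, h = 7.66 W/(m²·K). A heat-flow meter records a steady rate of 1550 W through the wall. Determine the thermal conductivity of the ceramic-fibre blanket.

k ≈ 0.118 W/(m·K)

Treating each layer as a thermal resistance in series:
R_brass = L/(kA) = 0.0027/(101×34) = 7.863×10^-7 K/W
R_plasterboard = L/(kA) = 0.165/(0.186×34) = 0.02609 K/W
R_outer film = 1/(h_o·A) = 1/(7.66×34) = 0.00384 K/W
Sum of known resistances R_other = 0.02993 K/W
Total R = ΔT/Q = 83/1550 = 0.05355 K/W
R_ceramic-fibre blanket = R_total − R_other = 0.02362 K/W
k = L/(R·A) = 0.095/(0.02362×34)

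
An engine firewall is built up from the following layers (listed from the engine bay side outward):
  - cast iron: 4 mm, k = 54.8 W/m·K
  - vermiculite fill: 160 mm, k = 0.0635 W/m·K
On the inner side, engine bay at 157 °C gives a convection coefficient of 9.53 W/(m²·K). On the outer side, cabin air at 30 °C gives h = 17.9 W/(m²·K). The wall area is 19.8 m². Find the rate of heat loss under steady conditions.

Model the wall as resistances in series:
R_inner film = 1/(h_i·A) = 1/(9.53×19.8) = 0.0053 K/W
R_cast iron = L/(kA) = 0.004/(54.8×19.8) = 3.687×10^-6 K/W
R_vermiculite fill = L/(kA) = 0.16/(0.0635×19.8) = 0.1273 K/W
R_outer film = 1/(h_o·A) = 1/(17.9×19.8) = 0.002822 K/W
R_total = 0.1354 K/W
Q = ΔT / R_total = 127 / 0.1354

Q ≈ 938 W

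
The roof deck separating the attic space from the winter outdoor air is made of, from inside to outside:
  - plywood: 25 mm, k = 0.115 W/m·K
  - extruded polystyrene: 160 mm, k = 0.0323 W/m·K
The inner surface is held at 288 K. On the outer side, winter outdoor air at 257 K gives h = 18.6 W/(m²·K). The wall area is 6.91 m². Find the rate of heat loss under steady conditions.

Q ≈ 41 W

Model the wall as resistances in series:
R_plywood = L/(kA) = 0.025/(0.115×6.91) = 0.03146 K/W
R_extruded polystyrene = L/(kA) = 0.16/(0.0323×6.91) = 0.7169 K/W
R_outer film = 1/(h_o·A) = 1/(18.6×6.91) = 0.007781 K/W
R_total = 0.7561 K/W
Q = ΔT / R_total = 31 / 0.7561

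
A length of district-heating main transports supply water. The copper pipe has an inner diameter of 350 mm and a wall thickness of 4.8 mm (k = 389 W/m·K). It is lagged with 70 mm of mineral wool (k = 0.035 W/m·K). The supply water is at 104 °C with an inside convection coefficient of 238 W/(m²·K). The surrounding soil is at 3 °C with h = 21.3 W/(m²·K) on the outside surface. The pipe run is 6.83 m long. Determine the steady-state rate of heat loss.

Q ≈ 451 W

Radial resistances (cylindrical: R_cond = ln(r_o/r_i)/(2πkL), R_conv = 1/(h·2πrL)):
R_inner film = 1/(h_i·2πr₁L) = 1/(238×2π×0.175×6.83) = 5.595×10^-4 K/W
R_copper pipe wall = ln(179.8/175)/(2π×389×6.83) = 1.621×10^-6 K/W
R_mineral wool = ln(249.8/179.8)/(2π×0.035×6.83) = 0.2189 K/W
R_outer film = 1/(h_o·2πr_oL) = 1/(21.3×2π×0.2498×6.83) = 0.00438 K/W
R_total = 0.2239 K/W
Q = ΔT/R_total = 101/0.2239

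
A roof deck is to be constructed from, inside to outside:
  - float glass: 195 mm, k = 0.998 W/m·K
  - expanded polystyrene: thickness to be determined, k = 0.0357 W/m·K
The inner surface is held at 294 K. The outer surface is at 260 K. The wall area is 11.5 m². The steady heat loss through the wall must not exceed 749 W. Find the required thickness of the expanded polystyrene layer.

Using the resistance-network approach (series):
R_float glass = L/(kA) = 0.195/(0.998×11.5) = 0.01699 K/W
Sum of the known resistances R_other = 0.01699 K/W
Required total resistance R_tot = ΔT/Q_allow = 34/749 = 0.04539 K/W
R_expanded polystyrene = R_tot − R_other = 0.0284 K/W
L = R·k·A = 0.0284×0.0357×11.5

L ≈ 11.7 mm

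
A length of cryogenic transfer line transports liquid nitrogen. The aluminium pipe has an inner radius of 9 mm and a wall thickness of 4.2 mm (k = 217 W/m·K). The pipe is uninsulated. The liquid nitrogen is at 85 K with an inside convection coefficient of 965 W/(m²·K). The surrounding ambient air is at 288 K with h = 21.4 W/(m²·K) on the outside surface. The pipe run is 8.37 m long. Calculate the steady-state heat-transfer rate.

Treating each annulus and film as a series resistance:
R_inner film = 1/(h_i·2πr₁L) = 1/(965×2π×0.009×8.37) = 0.002189 K/W
R_aluminium pipe wall = ln(13.2/9)/(2π×217×8.37) = 3.356×10^-5 K/W
R_outer film = 1/(h_o·2πr_oL) = 1/(21.4×2π×0.0132×8.37) = 0.06731 K/W
R_total = 0.06954 K/W
Q = ΔT/R_total = 203/0.06954

Q ≈ 2920 W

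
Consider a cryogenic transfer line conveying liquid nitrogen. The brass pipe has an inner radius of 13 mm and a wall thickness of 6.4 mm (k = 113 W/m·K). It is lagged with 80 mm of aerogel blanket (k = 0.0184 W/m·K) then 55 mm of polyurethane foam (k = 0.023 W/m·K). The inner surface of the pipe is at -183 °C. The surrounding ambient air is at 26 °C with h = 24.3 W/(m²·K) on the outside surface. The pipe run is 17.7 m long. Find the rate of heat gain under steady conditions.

For a radial system each layer contributes R = ln(r_out/r_in)/(2πkL); films add R = 1/(hA).
R_brass pipe wall = ln(19.4/13)/(2π×113×17.7) = 3.186×10^-5 K/W
R_aerogel blanket = ln(99.4/19.4)/(2π×0.0184×17.7) = 0.7985 K/W
R_polyurethane foam = ln(154.4/99.4)/(2π×0.023×17.7) = 0.1722 K/W
R_outer film = 1/(h_o·2πr_oL) = 1/(24.3×2π×0.1544×17.7) = 0.002397 K/W
R_total = 0.9731 K/W
Q = ΔT/R_total = 209/0.9731

Q ≈ 215 W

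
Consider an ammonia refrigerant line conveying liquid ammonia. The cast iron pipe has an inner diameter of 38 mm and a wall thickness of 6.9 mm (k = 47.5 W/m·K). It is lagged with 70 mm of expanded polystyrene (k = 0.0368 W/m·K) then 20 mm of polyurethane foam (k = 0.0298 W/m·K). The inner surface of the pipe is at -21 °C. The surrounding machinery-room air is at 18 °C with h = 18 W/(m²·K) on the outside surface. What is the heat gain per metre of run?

Treating each annulus and film as a series resistance:
R_cast iron pipe wall = ln(25.9/19)/(2π×47.5×1) = 0.001038 K/W
R_expanded polystyrene = ln(95.9/25.9)/(2π×0.0368×1) = 5.662 K/W
R_polyurethane foam = ln(115.9/95.9)/(2π×0.0298×1) = 1.012 K/W
R_outer film = 1/(h_o·2πr_oL) = 1/(18×2π×0.1159×1) = 0.07629 K/W
R_total = 6.751 K/W
Q = ΔT/R_total = 39/6.751

q′ ≈ 5.78 W/m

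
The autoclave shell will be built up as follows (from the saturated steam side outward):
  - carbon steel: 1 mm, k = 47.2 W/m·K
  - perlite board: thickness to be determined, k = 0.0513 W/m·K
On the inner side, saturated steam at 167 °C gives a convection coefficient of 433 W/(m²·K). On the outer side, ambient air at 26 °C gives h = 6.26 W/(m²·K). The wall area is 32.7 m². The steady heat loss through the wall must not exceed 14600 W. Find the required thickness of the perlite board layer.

L ≈ 7.89 mm

Treating each layer as a thermal resistance in series:
R_inner film = 1/(h_i·A) = 1/(433×32.7) = 7.063×10^-5 K/W
R_carbon steel = L/(kA) = 0.001/(47.2×32.7) = 6.479×10^-7 K/W
R_outer film = 1/(h_o·A) = 1/(6.26×32.7) = 0.004885 K/W
Sum of the known resistances R_other = 0.004956 K/W
Required total resistance R_tot = ΔT/Q_allow = 141/14600 = 0.009658 K/W
R_perlite board = R_tot − R_other = 0.004701 K/W
L = R·k·A = 0.004701×0.0513×32.7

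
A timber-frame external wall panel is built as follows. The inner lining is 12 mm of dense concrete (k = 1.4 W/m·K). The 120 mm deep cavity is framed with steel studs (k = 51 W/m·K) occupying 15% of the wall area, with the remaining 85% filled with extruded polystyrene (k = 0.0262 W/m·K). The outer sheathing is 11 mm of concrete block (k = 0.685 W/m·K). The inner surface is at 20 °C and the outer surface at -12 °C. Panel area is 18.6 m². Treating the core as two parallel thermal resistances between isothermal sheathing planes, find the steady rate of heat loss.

Sheathing layers in series; stud and cavity paths in parallel between them.
R_inner = 0.012/(1.4×18.6) = 4.608×10^-4 K/W
R_stud  = 0.12/(51×0.15×18.6) = 8.433×10^-4 K/W
R_cav   = 0.12/(0.0262×0.85×18.6) = 0.2897 K/W
1/R_core = 1/R_stud + 1/R_cav → R_core = 8.409×10^-4 K/W
R_outer = 0.011/(0.685×18.6) = 8.634×10^-4 K/W
R_total = 0.002165 K/W
Q = ΔT/R_total = 32/0.002165

Q ≈ 14800 W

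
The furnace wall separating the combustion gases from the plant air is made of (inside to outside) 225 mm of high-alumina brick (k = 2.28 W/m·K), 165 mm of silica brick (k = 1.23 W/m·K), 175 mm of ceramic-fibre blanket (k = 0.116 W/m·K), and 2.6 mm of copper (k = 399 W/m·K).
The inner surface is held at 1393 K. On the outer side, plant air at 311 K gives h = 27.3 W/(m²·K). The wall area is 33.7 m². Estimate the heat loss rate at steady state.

Q ≈ 20500 W

Model the wall as resistances in series:
R_high-alumina brick = L/(kA) = 0.225/(2.28×33.7) = 0.002928 K/W
R_silica brick = L/(kA) = 0.165/(1.23×33.7) = 0.003981 K/W
R_ceramic-fibre blanket = L/(kA) = 0.175/(0.116×33.7) = 0.04477 K/W
R_copper = L/(kA) = 0.0026/(399×33.7) = 1.934×10^-7 K/W
R_outer film = 1/(h_o·A) = 1/(27.3×33.7) = 0.001087 K/W
R_total = 0.05276 K/W
Q = ΔT / R_total = 1082 / 0.05276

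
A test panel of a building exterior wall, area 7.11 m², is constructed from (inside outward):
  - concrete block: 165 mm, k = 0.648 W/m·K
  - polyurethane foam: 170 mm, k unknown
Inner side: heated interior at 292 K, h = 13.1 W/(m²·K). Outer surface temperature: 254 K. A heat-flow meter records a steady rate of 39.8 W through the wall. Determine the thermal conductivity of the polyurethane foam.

k ≈ 0.0263 W/(m·K)

Model the wall as resistances in series:
R_inner film = 1/(h_i·A) = 1/(13.1×7.11) = 0.01074 K/W
R_concrete block = L/(kA) = 0.165/(0.648×7.11) = 0.03581 K/W
Sum of known resistances R_other = 0.04655 K/W
Total R = ΔT/Q = 38/39.8 = 0.9548 K/W
R_polyurethane foam = R_total − R_other = 0.9082 K/W
k = L/(R·A) = 0.17/(0.9082×7.11)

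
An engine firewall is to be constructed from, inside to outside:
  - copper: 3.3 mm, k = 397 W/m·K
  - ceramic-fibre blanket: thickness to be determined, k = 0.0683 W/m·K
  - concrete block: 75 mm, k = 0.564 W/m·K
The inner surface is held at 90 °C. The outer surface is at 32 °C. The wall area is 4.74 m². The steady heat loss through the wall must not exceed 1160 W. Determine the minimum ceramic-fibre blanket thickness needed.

L ≈ 7.1 mm

Thermal resistances in series:
R_copper = L/(kA) = 0.0033/(397×4.74) = 1.754×10^-6 K/W
R_concrete block = L/(kA) = 0.075/(0.564×4.74) = 0.02805 K/W
Sum of the known resistances R_other = 0.02806 K/W
Required total resistance R_tot = ΔT/Q_allow = 58/1160 = 0.05 K/W
R_ceramic-fibre blanket = R_tot − R_other = 0.02194 K/W
L = R·k·A = 0.02194×0.0683×4.74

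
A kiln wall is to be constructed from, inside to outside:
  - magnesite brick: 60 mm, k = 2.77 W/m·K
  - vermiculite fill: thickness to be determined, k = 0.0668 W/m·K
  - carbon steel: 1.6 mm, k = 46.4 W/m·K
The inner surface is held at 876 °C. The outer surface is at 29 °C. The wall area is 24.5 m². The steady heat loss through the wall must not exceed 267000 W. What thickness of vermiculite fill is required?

Using the resistance-network approach (series):
R_magnesite brick = L/(kA) = 0.06/(2.77×24.5) = 8.841×10^-4 K/W
R_carbon steel = L/(kA) = 0.0016/(46.4×24.5) = 1.407×10^-6 K/W
Sum of the known resistances R_other = 8.855×10^-4 K/W
Required total resistance R_tot = ΔT/Q_allow = 847/267000 = 0.003172 K/W
R_vermiculite fill = R_tot − R_other = 0.002287 K/W
L = R·k·A = 0.002287×0.0668×24.5

L ≈ 3.74 mm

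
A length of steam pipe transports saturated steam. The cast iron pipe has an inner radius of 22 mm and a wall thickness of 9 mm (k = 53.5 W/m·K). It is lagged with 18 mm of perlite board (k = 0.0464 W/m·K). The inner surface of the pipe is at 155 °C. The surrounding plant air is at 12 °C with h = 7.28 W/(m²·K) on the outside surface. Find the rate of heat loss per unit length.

Treating each annulus and film as a series resistance:
R_cast iron pipe wall = ln(31/22)/(2π×53.5×1) = 0.00102 K/W
R_perlite board = ln(49/31)/(2π×0.0464×1) = 1.57 K/W
R_outer film = 1/(h_o·2πr_oL) = 1/(7.28×2π×0.049×1) = 0.4462 K/W
R_total = 2.018 K/W
Q = ΔT/R_total = 143/2.018

q′ ≈ 70.9 W/m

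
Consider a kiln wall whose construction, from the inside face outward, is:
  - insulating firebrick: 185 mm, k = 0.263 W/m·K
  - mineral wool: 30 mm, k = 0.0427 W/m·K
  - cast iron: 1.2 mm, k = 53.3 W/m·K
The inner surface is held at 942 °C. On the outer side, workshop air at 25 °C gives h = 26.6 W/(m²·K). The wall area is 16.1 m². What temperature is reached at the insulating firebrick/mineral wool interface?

Treating each layer as a thermal resistance in series:
R_insulating firebrick = L/(kA) = 0.185/(0.263×16.1) = 0.04369 K/W
R_mineral wool = L/(kA) = 0.03/(0.0427×16.1) = 0.04364 K/W
R_cast iron = L/(kA) = 0.0012/(53.3×16.1) = 1.398×10^-6 K/W
R_outer film = 1/(h_o·A) = 1/(26.6×16.1) = 0.002335 K/W
R_total = 0.08967 K/W;  Q = ΔT/R_total = 917/0.08967 = 10230 W
T_interface = T_inner − Q·ΣR(inner→interface) = 942 − 10200×0.04369

T ≈ 495 °C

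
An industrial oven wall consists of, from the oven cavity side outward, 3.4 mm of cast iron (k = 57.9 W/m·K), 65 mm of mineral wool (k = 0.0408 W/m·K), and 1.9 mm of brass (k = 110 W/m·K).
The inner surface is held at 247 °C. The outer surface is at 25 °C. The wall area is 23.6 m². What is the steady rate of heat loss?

Model the wall as resistances in series:
R_cast iron = L/(kA) = 0.0034/(57.9×23.6) = 2.488×10^-6 K/W
R_mineral wool = L/(kA) = 0.065/(0.0408×23.6) = 0.06751 K/W
R_brass = L/(kA) = 0.0019/(110×23.6) = 7.319×10^-7 K/W
R_total = 0.06751 K/W
Q = ΔT / R_total = 222 / 0.06751

Q ≈ 3290 W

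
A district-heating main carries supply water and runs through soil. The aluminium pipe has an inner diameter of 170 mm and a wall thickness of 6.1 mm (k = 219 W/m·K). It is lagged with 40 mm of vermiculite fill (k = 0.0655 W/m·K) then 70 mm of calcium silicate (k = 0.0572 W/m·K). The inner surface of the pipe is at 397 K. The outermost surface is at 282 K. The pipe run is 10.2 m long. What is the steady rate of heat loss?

For a radial system each layer contributes R = ln(r_out/r_in)/(2πkL); films add R = 1/(hA).
R_aluminium pipe wall = ln(91.1/85)/(2π×219×10.2) = 4.938×10^-6 K/W
R_vermiculite fill = ln(131.1/91.1)/(2π×0.0655×10.2) = 0.08671 K/W
R_calcium silicate = ln(201.1/131.1)/(2π×0.0572×10.2) = 0.1167 K/W
R_total = 0.2034 K/W
Q = ΔT/R_total = 115/0.2034

Q ≈ 565 W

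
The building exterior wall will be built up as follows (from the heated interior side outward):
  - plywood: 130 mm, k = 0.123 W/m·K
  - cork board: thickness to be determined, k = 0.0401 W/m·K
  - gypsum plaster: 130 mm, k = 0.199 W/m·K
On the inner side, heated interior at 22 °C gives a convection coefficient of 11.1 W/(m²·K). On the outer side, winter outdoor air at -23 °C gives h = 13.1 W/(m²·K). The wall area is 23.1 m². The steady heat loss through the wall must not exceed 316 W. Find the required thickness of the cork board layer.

L ≈ 56.7 mm

Treating each layer as a thermal resistance in series:
R_inner film = 1/(h_i·A) = 1/(11.1×23.1) = 0.0039 K/W
R_plywood = L/(kA) = 0.13/(0.123×23.1) = 0.04575 K/W
R_gypsum plaster = L/(kA) = 0.13/(0.199×23.1) = 0.02828 K/W
R_outer film = 1/(h_o·A) = 1/(13.1×23.1) = 0.003305 K/W
Sum of the known resistances R_other = 0.08124 K/W
Required total resistance R_tot = ΔT/Q_allow = 45/316 = 0.1424 K/W
R_cork board = R_tot − R_other = 0.06117 K/W
L = R·k·A = 0.06117×0.0401×23.1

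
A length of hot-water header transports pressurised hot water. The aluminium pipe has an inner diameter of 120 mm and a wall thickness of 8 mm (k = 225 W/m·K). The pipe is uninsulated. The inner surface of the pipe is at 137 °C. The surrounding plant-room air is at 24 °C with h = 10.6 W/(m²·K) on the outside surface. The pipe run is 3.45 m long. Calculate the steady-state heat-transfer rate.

Q ≈ 1760 W

Treating each annulus and film as a series resistance:
R_aluminium pipe wall = ln(68/60)/(2π×225×3.45) = 2.566×10^-5 K/W
R_outer film = 1/(h_o·2πr_oL) = 1/(10.6×2π×0.068×3.45) = 0.064 K/W
R_total = 0.06403 K/W
Q = ΔT/R_total = 113/0.06403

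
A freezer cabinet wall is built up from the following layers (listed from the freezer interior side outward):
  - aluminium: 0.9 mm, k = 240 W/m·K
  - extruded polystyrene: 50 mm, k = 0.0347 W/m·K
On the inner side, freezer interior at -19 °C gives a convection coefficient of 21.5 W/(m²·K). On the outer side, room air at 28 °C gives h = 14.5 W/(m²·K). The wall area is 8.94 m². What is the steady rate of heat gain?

Q ≈ 270 W

Treating each layer as a thermal resistance in series:
R_inner film = 1/(h_i·A) = 1/(21.5×8.94) = 0.005203 K/W
R_aluminium = L/(kA) = 0.0009/(240×8.94) = 4.195×10^-7 K/W
R_extruded polystyrene = L/(kA) = 0.05/(0.0347×8.94) = 0.1612 K/W
R_outer film = 1/(h_o·A) = 1/(14.5×8.94) = 0.007714 K/W
R_total = 0.1741 K/W
Q = ΔT / R_total = 47 / 0.1741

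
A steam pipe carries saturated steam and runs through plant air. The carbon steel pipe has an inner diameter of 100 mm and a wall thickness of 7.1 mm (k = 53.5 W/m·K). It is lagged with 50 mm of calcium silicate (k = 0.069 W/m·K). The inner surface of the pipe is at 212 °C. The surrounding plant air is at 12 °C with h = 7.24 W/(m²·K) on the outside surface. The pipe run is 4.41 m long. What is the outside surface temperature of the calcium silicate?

T ≈ 36.8 °C

Per-layer cylindrical resistances, series-summed:
R_carbon steel pipe wall = ln(57.1/50)/(2π×53.5×4.41) = 8.957×10^-5 K/W
R_calcium silicate = ln(107.1/57.1)/(2π×0.069×4.41) = 0.329 K/W
R_outer film = 1/(h_o·2πr_oL) = 1/(7.24×2π×0.1071×4.41) = 0.04654 K/W
R_total = 0.3756 K/W
Q = ΔT/R_total = 200/0.3756
Q = 532 W
T_interface = T_inner − Q·ΣR(inner→interface) = 212 − 532×0.3291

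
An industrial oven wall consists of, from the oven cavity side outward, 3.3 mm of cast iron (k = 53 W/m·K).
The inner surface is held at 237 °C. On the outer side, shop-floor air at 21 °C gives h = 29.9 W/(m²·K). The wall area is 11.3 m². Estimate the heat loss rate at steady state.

Treating each layer as a thermal resistance in series:
R_cast iron = L/(kA) = 0.0033/(53×11.3) = 5.51×10^-6 K/W
R_outer film = 1/(h_o·A) = 1/(29.9×11.3) = 0.00296 K/W
R_total = 0.002965 K/W
Q = ΔT / R_total = 216 / 0.002965

Q ≈ 72800 W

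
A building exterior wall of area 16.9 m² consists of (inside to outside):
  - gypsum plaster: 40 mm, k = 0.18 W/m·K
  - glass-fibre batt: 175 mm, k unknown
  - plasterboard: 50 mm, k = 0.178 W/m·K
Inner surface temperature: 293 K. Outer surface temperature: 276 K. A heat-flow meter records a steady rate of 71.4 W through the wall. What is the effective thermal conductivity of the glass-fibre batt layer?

Series thermal resistances:
R_gypsum plaster = L/(kA) = 0.04/(0.18×16.9) = 0.01315 K/W
R_plasterboard = L/(kA) = 0.05/(0.178×16.9) = 0.01662 K/W
Sum of known resistances R_other = 0.02977 K/W
Total R = ΔT/Q = 17/71.4 = 0.2381 K/W
R_glass-fibre batt = R_total − R_other = 0.2083 K/W
k = L/(R·A) = 0.175/(0.2083×16.9)

k ≈ 0.0497 W/(m·K)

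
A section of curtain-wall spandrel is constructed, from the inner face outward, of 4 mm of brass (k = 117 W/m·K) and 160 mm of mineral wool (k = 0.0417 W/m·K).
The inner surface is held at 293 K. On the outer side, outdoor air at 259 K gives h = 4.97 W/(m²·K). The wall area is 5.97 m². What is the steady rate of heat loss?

Q ≈ 50.3 W

Series thermal resistances:
R_brass = L/(kA) = 0.004/(117×5.97) = 5.727×10^-6 K/W
R_mineral wool = L/(kA) = 0.16/(0.0417×5.97) = 0.6427 K/W
R_outer film = 1/(h_o·A) = 1/(4.97×5.97) = 0.0337 K/W
R_total = 0.6764 K/W
Q = ΔT / R_total = 34 / 0.6764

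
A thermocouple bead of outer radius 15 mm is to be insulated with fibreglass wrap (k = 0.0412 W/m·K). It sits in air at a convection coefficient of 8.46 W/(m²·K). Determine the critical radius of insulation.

For a sphere r_cr = 2k/h = 2×0.0412/8.46
r_cr = 9.74 mm; since the bare radius (15 mm) is above r_cr, any added insulation will reduce heat loss.

r_cr ≈ 9.74 mm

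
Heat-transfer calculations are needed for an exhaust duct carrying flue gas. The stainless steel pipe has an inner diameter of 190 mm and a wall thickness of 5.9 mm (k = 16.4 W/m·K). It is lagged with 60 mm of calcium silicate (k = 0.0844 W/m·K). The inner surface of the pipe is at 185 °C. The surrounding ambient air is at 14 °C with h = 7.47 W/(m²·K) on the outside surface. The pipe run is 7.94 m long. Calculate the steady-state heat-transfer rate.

Q ≈ 1340 W

Radial resistances (cylindrical: R_cond = ln(r_o/r_i)/(2πkL), R_conv = 1/(h·2πrL)):
R_stainless steel pipe wall = ln(100.9/95)/(2π×16.4×7.94) = 7.364×10^-5 K/W
R_calcium silicate = ln(160.9/100.9)/(2π×0.0844×7.94) = 0.1108 K/W
R_outer film = 1/(h_o·2πr_oL) = 1/(7.47×2π×0.1609×7.94) = 0.01668 K/W
R_total = 0.1276 K/W
Q = ΔT/R_total = 171/0.1276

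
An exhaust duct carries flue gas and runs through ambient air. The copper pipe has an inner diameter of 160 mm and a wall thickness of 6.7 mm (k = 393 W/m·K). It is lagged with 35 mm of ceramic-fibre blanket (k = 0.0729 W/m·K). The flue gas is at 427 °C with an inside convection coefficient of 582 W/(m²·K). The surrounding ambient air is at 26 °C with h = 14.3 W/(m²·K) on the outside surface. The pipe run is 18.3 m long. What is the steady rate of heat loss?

Cylindrical conduction, so R = ln(r₂/r₁)/(2πkL) per layer, in series:
R_inner film = 1/(h_i·2πr₁L) = 1/(582×2π×0.08×18.3) = 1.868×10^-4 K/W
R_copper pipe wall = ln(86.7/80)/(2π×393×18.3) = 1.78×10^-6 K/W
R_ceramic-fibre blanket = ln(121.7/86.7)/(2π×0.0729×18.3) = 0.04046 K/W
R_outer film = 1/(h_o·2πr_oL) = 1/(14.3×2π×0.1217×18.3) = 0.004997 K/W
R_total = 0.04564 K/W
Q = ΔT/R_total = 401/0.04564

Q ≈ 8790 W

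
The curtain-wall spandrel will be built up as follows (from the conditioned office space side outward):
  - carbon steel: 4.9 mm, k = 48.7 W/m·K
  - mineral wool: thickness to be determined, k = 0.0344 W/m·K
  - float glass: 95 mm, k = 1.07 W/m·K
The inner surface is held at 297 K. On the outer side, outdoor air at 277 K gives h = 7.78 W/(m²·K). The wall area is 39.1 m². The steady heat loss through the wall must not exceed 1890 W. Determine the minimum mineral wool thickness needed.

Model the wall as resistances in series:
R_carbon steel = L/(kA) = 0.0049/(48.7×39.1) = 2.573×10^-6 K/W
R_float glass = L/(kA) = 0.095/(1.07×39.1) = 0.002271 K/W
R_outer film = 1/(h_o·A) = 1/(7.78×39.1) = 0.003287 K/W
Sum of the known resistances R_other = 0.005561 K/W
Required total resistance R_tot = ΔT/Q_allow = 20/1890 = 0.01058 K/W
R_mineral wool = R_tot − R_other = 0.005021 K/W
L = R·k·A = 0.005021×0.0344×39.1

L ≈ 6.75 mm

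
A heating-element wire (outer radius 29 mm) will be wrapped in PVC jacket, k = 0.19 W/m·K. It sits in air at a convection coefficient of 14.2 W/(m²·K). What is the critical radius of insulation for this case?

For a cylinder r_cr = k/h = 0.19/14.2
r_cr = 13.4 mm; since the bare radius (29 mm) is above r_cr, any added insulation will reduce heat loss.

r_cr ≈ 13.4 mm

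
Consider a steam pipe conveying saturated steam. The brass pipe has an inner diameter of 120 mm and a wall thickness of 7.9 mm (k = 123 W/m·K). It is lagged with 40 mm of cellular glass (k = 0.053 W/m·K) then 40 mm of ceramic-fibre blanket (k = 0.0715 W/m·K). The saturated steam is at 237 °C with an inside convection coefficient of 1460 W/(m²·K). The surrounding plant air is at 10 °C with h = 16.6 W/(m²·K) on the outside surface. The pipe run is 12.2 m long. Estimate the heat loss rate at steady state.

Per-layer cylindrical resistances, series-summed:
R_inner film = 1/(h_i·2πr₁L) = 1/(1460×2π×0.06×12.2) = 1.489×10^-4 K/W
R_brass pipe wall = ln(67.9/60)/(2π×123×12.2) = 1.312×10^-5 K/W
R_cellular glass = ln(107.9/67.9)/(2π×0.053×12.2) = 0.114 K/W
R_ceramic-fibre blanket = ln(147.9/107.9)/(2π×0.0715×12.2) = 0.05753 K/W
R_outer film = 1/(h_o·2πr_oL) = 1/(16.6×2π×0.1479×12.2) = 0.005314 K/W
R_total = 0.177 K/W
Q = ΔT/R_total = 227/0.177

Q ≈ 1280 W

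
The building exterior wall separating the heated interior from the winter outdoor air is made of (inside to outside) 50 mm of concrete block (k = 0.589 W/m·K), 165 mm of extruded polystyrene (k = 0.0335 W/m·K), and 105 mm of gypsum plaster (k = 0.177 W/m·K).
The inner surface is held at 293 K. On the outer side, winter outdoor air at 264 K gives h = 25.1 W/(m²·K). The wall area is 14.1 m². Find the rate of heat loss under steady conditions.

Q ≈ 72.5 W

Using the resistance-network approach (series):
R_concrete block = L/(kA) = 0.05/(0.589×14.1) = 0.006021 K/W
R_extruded polystyrene = L/(kA) = 0.165/(0.0335×14.1) = 0.3493 K/W
R_gypsum plaster = L/(kA) = 0.105/(0.177×14.1) = 0.04207 K/W
R_outer film = 1/(h_o·A) = 1/(25.1×14.1) = 0.002826 K/W
R_total = 0.4002 K/W
Q = ΔT / R_total = 29 / 0.4002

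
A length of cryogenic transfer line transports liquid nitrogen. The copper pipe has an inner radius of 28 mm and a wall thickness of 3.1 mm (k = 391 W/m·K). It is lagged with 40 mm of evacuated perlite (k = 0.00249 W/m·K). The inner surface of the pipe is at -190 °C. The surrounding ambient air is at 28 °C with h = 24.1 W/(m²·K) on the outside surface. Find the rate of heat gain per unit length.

q′ ≈ 4.12 W/m

Treating each annulus and film as a series resistance:
R_copper pipe wall = ln(31.1/28)/(2π×391×1) = 4.274×10^-5 K/W
R_evacuated perlite = ln(71.1/31.1)/(2π×0.00249×1) = 52.85 K/W
R_outer film = 1/(h_o·2πr_oL) = 1/(24.1×2π×0.0711×1) = 0.09288 K/W
R_total = 52.95 K/W
Q = ΔT/R_total = 218/52.95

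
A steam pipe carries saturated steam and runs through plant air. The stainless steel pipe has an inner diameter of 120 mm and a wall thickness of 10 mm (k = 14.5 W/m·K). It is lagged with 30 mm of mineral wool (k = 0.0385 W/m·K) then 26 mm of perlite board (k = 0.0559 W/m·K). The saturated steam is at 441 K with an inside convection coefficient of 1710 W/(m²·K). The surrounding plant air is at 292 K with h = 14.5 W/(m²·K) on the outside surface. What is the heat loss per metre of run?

Treating each annulus and film as a series resistance:
R_inner film = 1/(h_i·2πr₁L) = 1/(1710×2π×0.06×1) = 0.001551 K/W
R_stainless steel pipe wall = ln(70/60)/(2π×14.5×1) = 0.001692 K/W
R_mineral wool = ln(100/70)/(2π×0.0385×1) = 1.474 K/W
R_perlite board = ln(126/100)/(2π×0.0559×1) = 0.658 K/W
R_outer film = 1/(h_o·2πr_oL) = 1/(14.5×2π×0.126×1) = 0.08711 K/W
R_total = 2.223 K/W
Q = ΔT/R_total = 149/2.223

q′ ≈ 67 W/m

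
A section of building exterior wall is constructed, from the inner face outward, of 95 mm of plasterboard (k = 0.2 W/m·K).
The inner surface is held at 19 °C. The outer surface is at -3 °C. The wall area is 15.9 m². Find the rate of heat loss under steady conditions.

Thermal resistances in series:
R_plasterboard = L/(kA) = 0.095/(0.2×15.9) = 0.02987 K/W
R_total = 0.02987 K/W
Q = ΔT / R_total = 22 / 0.02987

Q ≈ 736 W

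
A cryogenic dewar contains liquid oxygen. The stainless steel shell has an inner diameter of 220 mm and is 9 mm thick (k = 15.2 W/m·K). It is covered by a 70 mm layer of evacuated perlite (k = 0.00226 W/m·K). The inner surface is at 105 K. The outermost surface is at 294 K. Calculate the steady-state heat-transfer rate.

Q ≈ 1.72 W

Radial (spherical) resistances in series:
R_stainless steel shell = (1/0.11 − 1/0.119)/(4π×15.2) = 0.0036 K/W
R_evacuated perlite = (1/0.119 − 1/0.189)/(4π×0.00226) = 109.6 K/W
R_total = 109.6 K/W
Q = ΔT/R_total = 189/109.6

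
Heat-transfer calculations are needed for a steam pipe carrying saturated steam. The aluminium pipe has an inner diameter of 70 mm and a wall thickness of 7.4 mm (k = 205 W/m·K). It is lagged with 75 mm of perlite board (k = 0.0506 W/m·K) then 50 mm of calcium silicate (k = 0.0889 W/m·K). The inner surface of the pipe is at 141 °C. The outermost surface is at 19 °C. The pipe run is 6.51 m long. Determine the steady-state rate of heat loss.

Q ≈ 207 W

Cylindrical conduction, so R = ln(r₂/r₁)/(2πkL) per layer, in series:
R_aluminium pipe wall = ln(42.4/35)/(2π×205×6.51) = 2.287×10^-5 K/W
R_perlite board = ln(117.4/42.4)/(2π×0.0506×6.51) = 0.4921 K/W
R_calcium silicate = ln(167.4/117.4)/(2π×0.0889×6.51) = 0.09757 K/W
R_total = 0.5897 K/W
Q = ΔT/R_total = 122/0.5897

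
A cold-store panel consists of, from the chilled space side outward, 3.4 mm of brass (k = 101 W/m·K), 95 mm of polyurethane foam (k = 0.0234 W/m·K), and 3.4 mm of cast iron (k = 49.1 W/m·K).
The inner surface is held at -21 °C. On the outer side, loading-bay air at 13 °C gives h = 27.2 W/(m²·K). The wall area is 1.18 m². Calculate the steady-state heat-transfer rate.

Series thermal resistances:
R_brass = L/(kA) = 0.0034/(101×1.18) = 2.853×10^-5 K/W
R_polyurethane foam = L/(kA) = 0.095/(0.0234×1.18) = 3.441 K/W
R_cast iron = L/(kA) = 0.0034/(49.1×1.18) = 5.868×10^-5 K/W
R_outer film = 1/(h_o·A) = 1/(27.2×1.18) = 0.03116 K/W
R_total = 3.472 K/W
Q = ΔT / R_total = 34 / 3.472

Q ≈ 9.79 W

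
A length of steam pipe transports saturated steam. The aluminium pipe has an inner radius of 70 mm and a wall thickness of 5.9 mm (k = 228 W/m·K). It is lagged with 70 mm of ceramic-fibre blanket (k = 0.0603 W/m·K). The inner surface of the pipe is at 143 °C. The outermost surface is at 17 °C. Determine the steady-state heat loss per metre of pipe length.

q′ ≈ 73 W/m

For a radial system each layer contributes R = ln(r_out/r_in)/(2πkL); films add R = 1/(hA).
R_aluminium pipe wall = ln(75.9/70)/(2π×228×1) = 5.649×10^-5 K/W
R_ceramic-fibre blanket = ln(145.9/75.9)/(2π×0.0603×1) = 1.725 K/W
R_total = 1.725 K/W
Q = ΔT/R_total = 126/1.725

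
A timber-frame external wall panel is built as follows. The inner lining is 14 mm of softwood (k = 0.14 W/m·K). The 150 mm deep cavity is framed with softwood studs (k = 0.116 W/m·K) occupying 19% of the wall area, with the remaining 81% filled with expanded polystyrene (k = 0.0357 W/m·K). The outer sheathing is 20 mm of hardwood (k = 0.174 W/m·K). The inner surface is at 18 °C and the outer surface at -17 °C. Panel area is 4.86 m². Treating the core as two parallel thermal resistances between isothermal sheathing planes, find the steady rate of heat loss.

Q ≈ 53.9 W

Sheathing layers in series; stud and cavity paths in parallel between them.
R_inner = 0.014/(0.14×4.86) = 0.02058 K/W
R_stud  = 0.15/(0.116×0.19×4.86) = 1.4 K/W
R_cav   = 0.15/(0.0357×0.81×4.86) = 1.067 K/W
1/R_core = 1/R_stud + 1/R_cav → R_core = 0.6057 K/W
R_outer = 0.02/(0.174×4.86) = 0.02365 K/W
R_total = 0.6499 K/W
Q = ΔT/R_total = 35/0.6499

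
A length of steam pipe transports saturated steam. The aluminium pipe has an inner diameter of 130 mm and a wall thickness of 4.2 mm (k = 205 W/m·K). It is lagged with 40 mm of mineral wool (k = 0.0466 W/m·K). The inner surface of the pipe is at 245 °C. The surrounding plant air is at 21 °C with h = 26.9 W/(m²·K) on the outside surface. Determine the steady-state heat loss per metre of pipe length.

q′ ≈ 139 W/m

For a radial system each layer contributes R = ln(r_out/r_in)/(2πkL); films add R = 1/(hA).
R_aluminium pipe wall = ln(69.2/65)/(2π×205×1) = 4.861×10^-5 K/W
R_mineral wool = ln(109.2/69.2)/(2π×0.0466×1) = 1.558 K/W
R_outer film = 1/(h_o·2πr_oL) = 1/(26.9×2π×0.1092×1) = 0.05418 K/W
R_total = 1.612 K/W
Q = ΔT/R_total = 224/1.612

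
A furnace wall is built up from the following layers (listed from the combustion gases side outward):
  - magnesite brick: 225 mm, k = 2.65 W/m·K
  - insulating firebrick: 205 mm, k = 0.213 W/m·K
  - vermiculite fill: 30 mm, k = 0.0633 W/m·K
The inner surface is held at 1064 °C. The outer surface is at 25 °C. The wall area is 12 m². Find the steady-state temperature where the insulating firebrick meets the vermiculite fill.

Model the wall as resistances in series:
R_magnesite brick = L/(kA) = 0.225/(2.65×12) = 0.007075 K/W
R_insulating firebrick = L/(kA) = 0.205/(0.213×12) = 0.0802 K/W
R_vermiculite fill = L/(kA) = 0.03/(0.0633×12) = 0.03949 K/W
R_total = 0.1268 K/W;  Q = ΔT/R_total = 1039/0.1268 = 8196 W
T_interface = T_inner − Q·ΣR(inner→interface) = 1064 − 8200×0.08728

T ≈ 349 °C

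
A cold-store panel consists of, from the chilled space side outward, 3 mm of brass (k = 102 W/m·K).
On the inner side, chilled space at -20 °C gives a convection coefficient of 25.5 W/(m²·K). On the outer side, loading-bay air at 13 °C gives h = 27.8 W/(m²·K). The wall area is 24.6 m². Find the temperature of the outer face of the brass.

T ≈ -2.78 °C

Series thermal resistances:
R_inner film = 1/(h_i·A) = 1/(25.5×24.6) = 0.001594 K/W
R_brass = L/(kA) = 0.003/(102×24.6) = 1.196×10^-6 K/W
R_outer film = 1/(h_o·A) = 1/(27.8×24.6) = 0.001462 K/W
R_total = 0.003058 K/W;  Q = ΔT/R_total = 33/0.003058 = 10790 W
T_interface = T_inner + Q·ΣR(inner→interface) = -20 + 10800×0.001595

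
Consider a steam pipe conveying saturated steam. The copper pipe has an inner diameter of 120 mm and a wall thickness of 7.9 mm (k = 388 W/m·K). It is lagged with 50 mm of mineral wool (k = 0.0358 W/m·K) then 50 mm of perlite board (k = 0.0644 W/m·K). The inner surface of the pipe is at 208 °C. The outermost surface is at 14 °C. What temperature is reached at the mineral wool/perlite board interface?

Per-layer cylindrical resistances, series-summed:
R_copper pipe wall = ln(67.9/60)/(2π×388×1) = 5.074×10^-5 K/W
R_mineral wool = ln(117.9/67.9)/(2π×0.0358×1) = 2.453 K/W
R_perlite board = ln(167.9/117.9)/(2π×0.0644×1) = 0.8737 K/W
R_total = 3.327 K/W
Q = ΔT/R_total = 194/3.327
Q = 58.3 W/m
T_interface = T_inner − Q·ΣR(inner→interface) = 208 − 58.3×2.453

T ≈ 64.9 °C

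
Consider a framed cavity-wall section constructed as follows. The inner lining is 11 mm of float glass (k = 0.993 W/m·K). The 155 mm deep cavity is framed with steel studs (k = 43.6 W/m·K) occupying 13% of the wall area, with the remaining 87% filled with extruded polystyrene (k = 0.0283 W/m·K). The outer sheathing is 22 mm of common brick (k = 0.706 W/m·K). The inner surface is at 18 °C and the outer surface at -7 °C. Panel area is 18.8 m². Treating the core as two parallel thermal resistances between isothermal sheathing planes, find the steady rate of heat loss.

Sheathing layers in series; stud and cavity paths in parallel between them.
R_inner = 0.011/(0.993×18.8) = 5.892×10^-4 K/W
R_stud  = 0.155/(43.6×0.13×18.8) = 0.001455 K/W
R_cav   = 0.155/(0.0283×0.87×18.8) = 0.3349 K/W
1/R_core = 1/R_stud + 1/R_cav → R_core = 0.001448 K/W
R_outer = 0.022/(0.706×18.8) = 0.001658 K/W
R_total = 0.003695 K/W
Q = ΔT/R_total = 25/0.003695

Q ≈ 6770 W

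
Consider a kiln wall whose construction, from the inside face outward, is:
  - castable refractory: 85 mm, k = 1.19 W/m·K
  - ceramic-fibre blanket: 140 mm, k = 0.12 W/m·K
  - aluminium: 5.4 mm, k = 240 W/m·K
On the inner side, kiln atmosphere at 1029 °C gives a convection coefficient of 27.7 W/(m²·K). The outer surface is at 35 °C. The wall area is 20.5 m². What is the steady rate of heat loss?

Q ≈ 16000 W

Thermal resistances in series:
R_inner film = 1/(h_i·A) = 1/(27.7×20.5) = 0.001761 K/W
R_castable refractory = L/(kA) = 0.085/(1.19×20.5) = 0.003484 K/W
R_ceramic-fibre blanket = L/(kA) = 0.14/(0.12×20.5) = 0.05691 K/W
R_aluminium = L/(kA) = 0.0054/(240×20.5) = 1.098×10^-6 K/W
R_total = 0.06216 K/W
Q = ΔT / R_total = 994 / 0.06216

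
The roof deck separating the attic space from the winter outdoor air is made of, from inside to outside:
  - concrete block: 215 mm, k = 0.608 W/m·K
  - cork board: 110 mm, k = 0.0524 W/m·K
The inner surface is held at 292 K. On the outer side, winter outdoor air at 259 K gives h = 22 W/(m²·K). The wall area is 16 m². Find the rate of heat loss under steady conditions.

Using the resistance-network approach (series):
R_concrete block = L/(kA) = 0.215/(0.608×16) = 0.0221 K/W
R_cork board = L/(kA) = 0.11/(0.0524×16) = 0.1312 K/W
R_outer film = 1/(h_o·A) = 1/(22×16) = 0.002841 K/W
R_total = 0.1561 K/W
Q = ΔT / R_total = 33 / 0.1561

Q ≈ 211 W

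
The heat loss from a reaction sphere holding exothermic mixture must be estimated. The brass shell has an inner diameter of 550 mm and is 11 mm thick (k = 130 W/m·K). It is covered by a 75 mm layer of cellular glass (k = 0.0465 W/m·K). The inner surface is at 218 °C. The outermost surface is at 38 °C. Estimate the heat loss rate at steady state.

Each spherical layer contributes R = (1/r_i − 1/r_o)/(4πk):
R_brass shell = (1/0.275 − 1/0.286)/(4π×130) = 8.561×10^-5 K/W
R_cellular glass = (1/0.286 − 1/0.361)/(4π×0.0465) = 1.243 K/W
R_total = 1.243 K/W
Q = ΔT/R_total = 180/1.243

Q ≈ 145 W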